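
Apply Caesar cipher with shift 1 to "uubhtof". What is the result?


Caesar cipher: shift "uubhtof" by 1
  'u' (pos 20) + 1 = pos 21 = 'v'
  'u' (pos 20) + 1 = pos 21 = 'v'
  'b' (pos 1) + 1 = pos 2 = 'c'
  'h' (pos 7) + 1 = pos 8 = 'i'
  't' (pos 19) + 1 = pos 20 = 'u'
  'o' (pos 14) + 1 = pos 15 = 'p'
  'f' (pos 5) + 1 = pos 6 = 'g'
Result: vvciupg

vvciupg


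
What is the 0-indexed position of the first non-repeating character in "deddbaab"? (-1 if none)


Input: deddbaab
Character frequencies:
  'a': 2
  'b': 2
  'd': 3
  'e': 1
Scanning left to right for freq == 1:
  Position 0 ('d'): freq=3, skip
  Position 1 ('e'): unique! => answer = 1

1


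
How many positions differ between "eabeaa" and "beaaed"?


Comparing "eabeaa" and "beaaed" position by position:
  Position 0: 'e' vs 'b' => DIFFER
  Position 1: 'a' vs 'e' => DIFFER
  Position 2: 'b' vs 'a' => DIFFER
  Position 3: 'e' vs 'a' => DIFFER
  Position 4: 'a' vs 'e' => DIFFER
  Position 5: 'a' vs 'd' => DIFFER
Positions that differ: 6

6


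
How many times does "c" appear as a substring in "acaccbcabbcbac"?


Searching for "c" in "acaccbcabbcbac"
Scanning each position:
  Position 0: "a" => no
  Position 1: "c" => MATCH
  Position 2: "a" => no
  Position 3: "c" => MATCH
  Position 4: "c" => MATCH
  Position 5: "b" => no
  Position 6: "c" => MATCH
  Position 7: "a" => no
  Position 8: "b" => no
  Position 9: "b" => no
  Position 10: "c" => MATCH
  Position 11: "b" => no
  Position 12: "a" => no
  Position 13: "c" => MATCH
Total occurrences: 6

6


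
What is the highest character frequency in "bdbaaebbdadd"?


Input: bdbaaebbdadd
Character counts:
  'a': 3
  'b': 4
  'd': 4
  'e': 1
Maximum frequency: 4

4


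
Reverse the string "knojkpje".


Input: knojkpje
Reading characters right to left:
  Position 7: 'e'
  Position 6: 'j'
  Position 5: 'p'
  Position 4: 'k'
  Position 3: 'j'
  Position 2: 'o'
  Position 1: 'n'
  Position 0: 'k'
Reversed: ejpkjonk

ejpkjonk


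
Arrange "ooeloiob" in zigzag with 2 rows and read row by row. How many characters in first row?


Zigzag "ooeloiob" into 2 rows:
Placing characters:
  'o' => row 0
  'o' => row 1
  'e' => row 0
  'l' => row 1
  'o' => row 0
  'i' => row 1
  'o' => row 0
  'b' => row 1
Rows:
  Row 0: "oeoo"
  Row 1: "olib"
First row length: 4

4


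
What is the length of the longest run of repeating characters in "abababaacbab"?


Input: "abababaacbab"
Scanning for longest run:
  Position 1 ('b'): new char, reset run to 1
  Position 2 ('a'): new char, reset run to 1
  Position 3 ('b'): new char, reset run to 1
  Position 4 ('a'): new char, reset run to 1
  Position 5 ('b'): new char, reset run to 1
  Position 6 ('a'): new char, reset run to 1
  Position 7 ('a'): continues run of 'a', length=2
  Position 8 ('c'): new char, reset run to 1
  Position 9 ('b'): new char, reset run to 1
  Position 10 ('a'): new char, reset run to 1
  Position 11 ('b'): new char, reset run to 1
Longest run: 'a' with length 2

2


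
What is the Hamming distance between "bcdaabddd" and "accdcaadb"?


Comparing "bcdaabddd" and "accdcaadb" position by position:
  Position 0: 'b' vs 'a' => differ
  Position 1: 'c' vs 'c' => same
  Position 2: 'd' vs 'c' => differ
  Position 3: 'a' vs 'd' => differ
  Position 4: 'a' vs 'c' => differ
  Position 5: 'b' vs 'a' => differ
  Position 6: 'd' vs 'a' => differ
  Position 7: 'd' vs 'd' => same
  Position 8: 'd' vs 'b' => differ
Total differences (Hamming distance): 7

7


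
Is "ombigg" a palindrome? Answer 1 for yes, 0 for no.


Input: ombigg
Reversed: ggibmo
  Compare pos 0 ('o') with pos 5 ('g'): MISMATCH
  Compare pos 1 ('m') with pos 4 ('g'): MISMATCH
  Compare pos 2 ('b') with pos 3 ('i'): MISMATCH
Result: not a palindrome

0


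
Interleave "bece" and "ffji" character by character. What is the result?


Interleaving "bece" and "ffji":
  Position 0: 'b' from first, 'f' from second => "bf"
  Position 1: 'e' from first, 'f' from second => "ef"
  Position 2: 'c' from first, 'j' from second => "cj"
  Position 3: 'e' from first, 'i' from second => "ei"
Result: bfefcjei

bfefcjei


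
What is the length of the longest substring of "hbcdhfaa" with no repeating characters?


Input: "hbcdhfaa"
Sliding window (track last position of each char):
  Position 0 ('h'): window [0,0] length 1 -- new best
  Position 1 ('b'): window [0,1] length 2 -- new best
  Position 2 ('c'): window [0,2] length 3 -- new best
  Position 3 ('d'): window [0,3] length 4 -- new best
  Position 4 ('h'): repeat (last at 0), move window start to 1
  Position 4 ('h'): window [1,4] length 4
  Position 5 ('f'): window [1,5] length 5 -- new best
  Position 6 ('a'): window [1,6] length 6 -- new best
  Position 7 ('a'): repeat (last at 6), move window start to 7
  Position 7 ('a'): window [7,7] length 1
Longest substring with no repeats: "bcdhfa" with length 6

6


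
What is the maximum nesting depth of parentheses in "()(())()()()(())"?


Input: "()(())()()()(())"
Tracking depth:
  Position 0 '(': depth becomes 1
  Position 1 ')': depth becomes 0
  Position 2 '(': depth becomes 1
  Position 3 '(': depth becomes 2
  Position 4 ')': depth becomes 1
  Position 5 ')': depth becomes 0
  Position 6 '(': depth becomes 1
  Position 7 ')': depth becomes 0
  Position 8 '(': depth becomes 1
  Position 9 ')': depth becomes 0
  Position 10 '(': depth becomes 1
  Position 11 ')': depth becomes 0
  Position 12 '(': depth becomes 1
  Position 13 '(': depth becomes 2
  Position 14 ')': depth becomes 1
  Position 15 ')': depth becomes 0
Maximum depth reached: 2

2


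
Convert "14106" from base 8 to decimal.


Input: "14106" in base 8
Positional expansion:
  Digit '1' (value 1) x 8^4 = 4096
  Digit '4' (value 4) x 8^3 = 2048
  Digit '1' (value 1) x 8^2 = 64
  Digit '0' (value 0) x 8^1 = 0
  Digit '6' (value 6) x 8^0 = 6
Sum = 6214

6214


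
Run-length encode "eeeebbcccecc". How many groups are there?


Input: eeeebbcccecc
Scanning for consecutive runs:
  Group 1: 'e' x 4 (positions 0-3)
  Group 2: 'b' x 2 (positions 4-5)
  Group 3: 'c' x 3 (positions 6-8)
  Group 4: 'e' x 1 (positions 9-9)
  Group 5: 'c' x 2 (positions 10-11)
Total groups: 5

5


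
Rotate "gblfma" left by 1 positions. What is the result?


Input: "gblfma", rotate left by 1
First 1 characters: "g"
Remaining characters: "blfma"
Concatenate remaining + first: "blfma" + "g" = "blfmag"

blfmag


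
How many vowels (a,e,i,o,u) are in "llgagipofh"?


Input: llgagipofh
Checking each character:
  'l' at position 0: consonant
  'l' at position 1: consonant
  'g' at position 2: consonant
  'a' at position 3: vowel (running total: 1)
  'g' at position 4: consonant
  'i' at position 5: vowel (running total: 2)
  'p' at position 6: consonant
  'o' at position 7: vowel (running total: 3)
  'f' at position 8: consonant
  'h' at position 9: consonant
Total vowels: 3

3


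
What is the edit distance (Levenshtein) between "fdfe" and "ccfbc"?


Computing edit distance: "fdfe" -> "ccfbc"
DP table:
           c    c    f    b    c
      0    1    2    3    4    5
  f   1    1    2    2    3    4
  d   2    2    2    3    3    4
  f   3    3    3    2    3    4
  e   4    4    4    3    3    4
Edit distance = dp[4][5] = 4

4


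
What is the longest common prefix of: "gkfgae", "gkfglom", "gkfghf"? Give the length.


Words: gkfgae, gkfglom, gkfghf
  Position 0: all 'g' => match
  Position 1: all 'k' => match
  Position 2: all 'f' => match
  Position 3: all 'g' => match
  Position 4: ('a', 'l', 'h') => mismatch, stop
LCP = "gkfg" (length 4)

4


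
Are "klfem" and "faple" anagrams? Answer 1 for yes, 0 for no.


Strings: "klfem", "faple"
Sorted first:  efklm
Sorted second: aeflp
Differ at position 0: 'e' vs 'a' => not anagrams

0


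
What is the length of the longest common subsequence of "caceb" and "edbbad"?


LCS of "caceb" and "edbbad"
DP table:
           e    d    b    b    a    d
      0    0    0    0    0    0    0
  c   0    0    0    0    0    0    0
  a   0    0    0    0    0    1    1
  c   0    0    0    0    0    1    1
  e   0    1    1    1    1    1    1
  b   0    1    1    2    2    2    2
LCS length = dp[5][6] = 2

2


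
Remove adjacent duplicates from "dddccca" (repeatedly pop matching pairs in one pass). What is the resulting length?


Input: dddccca
Stack-based adjacent duplicate removal:
  Read 'd': push. Stack: d
  Read 'd': matches stack top 'd' => pop. Stack: (empty)
  Read 'd': push. Stack: d
  Read 'c': push. Stack: dc
  Read 'c': matches stack top 'c' => pop. Stack: d
  Read 'c': push. Stack: dc
  Read 'a': push. Stack: dca
Final stack: "dca" (length 3)

3


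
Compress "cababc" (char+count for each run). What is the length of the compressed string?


Input: cababc
Runs:
  'c' x 1 => "c1"
  'a' x 1 => "a1"
  'b' x 1 => "b1"
  'a' x 1 => "a1"
  'b' x 1 => "b1"
  'c' x 1 => "c1"
Compressed: "c1a1b1a1b1c1"
Compressed length: 12

12


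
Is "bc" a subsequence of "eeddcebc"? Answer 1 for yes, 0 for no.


Check if "bc" is a subsequence of "eeddcebc"
Greedy scan:
  Position 0 ('e'): no match needed
  Position 1 ('e'): no match needed
  Position 2 ('d'): no match needed
  Position 3 ('d'): no match needed
  Position 4 ('c'): no match needed
  Position 5 ('e'): no match needed
  Position 6 ('b'): matches sub[0] = 'b'
  Position 7 ('c'): matches sub[1] = 'c'
All 2 characters matched => is a subsequence

1


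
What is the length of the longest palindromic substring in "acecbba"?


Input: "acecbba"
Checking substrings for palindromes:
  [1:4] "cec" (len 3) => palindrome
  [4:6] "bb" (len 2) => palindrome
Longest palindromic substring: "cec" with length 3

3


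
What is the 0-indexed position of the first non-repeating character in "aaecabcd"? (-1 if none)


Input: aaecabcd
Character frequencies:
  'a': 3
  'b': 1
  'c': 2
  'd': 1
  'e': 1
Scanning left to right for freq == 1:
  Position 0 ('a'): freq=3, skip
  Position 1 ('a'): freq=3, skip
  Position 2 ('e'): unique! => answer = 2

2


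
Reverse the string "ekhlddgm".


Input: ekhlddgm
Reading characters right to left:
  Position 7: 'm'
  Position 6: 'g'
  Position 5: 'd'
  Position 4: 'd'
  Position 3: 'l'
  Position 2: 'h'
  Position 1: 'k'
  Position 0: 'e'
Reversed: mgddlhke

mgddlhke


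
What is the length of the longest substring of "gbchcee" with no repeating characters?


Input: "gbchcee"
Sliding window (track last position of each char):
  Position 0 ('g'): window [0,0] length 1 -- new best
  Position 1 ('b'): window [0,1] length 2 -- new best
  Position 2 ('c'): window [0,2] length 3 -- new best
  Position 3 ('h'): window [0,3] length 4 -- new best
  Position 4 ('c'): repeat (last at 2), move window start to 3
  Position 4 ('c'): window [3,4] length 2
  Position 5 ('e'): window [3,5] length 3
  Position 6 ('e'): repeat (last at 5), move window start to 6
  Position 6 ('e'): window [6,6] length 1
Longest substring with no repeats: "gbch" with length 4

4


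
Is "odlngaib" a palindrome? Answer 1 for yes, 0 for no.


Input: odlngaib
Reversed: biagnldo
  Compare pos 0 ('o') with pos 7 ('b'): MISMATCH
  Compare pos 1 ('d') with pos 6 ('i'): MISMATCH
  Compare pos 2 ('l') with pos 5 ('a'): MISMATCH
  Compare pos 3 ('n') with pos 4 ('g'): MISMATCH
Result: not a palindrome

0


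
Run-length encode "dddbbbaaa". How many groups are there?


Input: dddbbbaaa
Scanning for consecutive runs:
  Group 1: 'd' x 3 (positions 0-2)
  Group 2: 'b' x 3 (positions 3-5)
  Group 3: 'a' x 3 (positions 6-8)
Total groups: 3

3


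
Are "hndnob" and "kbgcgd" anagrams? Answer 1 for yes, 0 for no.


Strings: "hndnob", "kbgcgd"
Sorted first:  bdhnno
Sorted second: bcdggk
Differ at position 1: 'd' vs 'c' => not anagrams

0


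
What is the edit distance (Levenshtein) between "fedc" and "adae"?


Computing edit distance: "fedc" -> "adae"
DP table:
           a    d    a    e
      0    1    2    3    4
  f   1    1    2    3    4
  e   2    2    2    3    3
  d   3    3    2    3    4
  c   4    4    3    3    4
Edit distance = dp[4][4] = 4

4


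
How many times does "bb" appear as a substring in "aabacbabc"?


Searching for "bb" in "aabacbabc"
Scanning each position:
  Position 0: "aa" => no
  Position 1: "ab" => no
  Position 2: "ba" => no
  Position 3: "ac" => no
  Position 4: "cb" => no
  Position 5: "ba" => no
  Position 6: "ab" => no
  Position 7: "bc" => no
Total occurrences: 0

0


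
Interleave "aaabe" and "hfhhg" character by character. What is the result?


Interleaving "aaabe" and "hfhhg":
  Position 0: 'a' from first, 'h' from second => "ah"
  Position 1: 'a' from first, 'f' from second => "af"
  Position 2: 'a' from first, 'h' from second => "ah"
  Position 3: 'b' from first, 'h' from second => "bh"
  Position 4: 'e' from first, 'g' from second => "eg"
Result: ahafahbheg

ahafahbheg


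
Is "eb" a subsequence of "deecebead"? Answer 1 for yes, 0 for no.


Check if "eb" is a subsequence of "deecebead"
Greedy scan:
  Position 0 ('d'): no match needed
  Position 1 ('e'): matches sub[0] = 'e'
  Position 2 ('e'): no match needed
  Position 3 ('c'): no match needed
  Position 4 ('e'): no match needed
  Position 5 ('b'): matches sub[1] = 'b'
  Position 6 ('e'): no match needed
  Position 7 ('a'): no match needed
  Position 8 ('d'): no match needed
All 2 characters matched => is a subsequence

1


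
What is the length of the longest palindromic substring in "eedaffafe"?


Input: "eedaffafe"
Checking substrings for palindromes:
  [3:7] "affa" (len 4) => palindrome
  [5:8] "faf" (len 3) => palindrome
  [0:2] "ee" (len 2) => palindrome
  [4:6] "ff" (len 2) => palindrome
Longest palindromic substring: "affa" with length 4

4


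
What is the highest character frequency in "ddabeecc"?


Input: ddabeecc
Character counts:
  'a': 1
  'b': 1
  'c': 2
  'd': 2
  'e': 2
Maximum frequency: 2

2


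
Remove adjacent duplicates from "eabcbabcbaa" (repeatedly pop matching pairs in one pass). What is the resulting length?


Input: eabcbabcbaa
Stack-based adjacent duplicate removal:
  Read 'e': push. Stack: e
  Read 'a': push. Stack: ea
  Read 'b': push. Stack: eab
  Read 'c': push. Stack: eabc
  Read 'b': push. Stack: eabcb
  Read 'a': push. Stack: eabcba
  Read 'b': push. Stack: eabcbab
  Read 'c': push. Stack: eabcbabc
  Read 'b': push. Stack: eabcbabcb
  Read 'a': push. Stack: eabcbabcba
  Read 'a': matches stack top 'a' => pop. Stack: eabcbabcb
Final stack: "eabcbabcb" (length 9)

9


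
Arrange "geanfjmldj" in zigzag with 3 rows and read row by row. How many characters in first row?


Zigzag "geanfjmldj" into 3 rows:
Placing characters:
  'g' => row 0
  'e' => row 1
  'a' => row 2
  'n' => row 1
  'f' => row 0
  'j' => row 1
  'm' => row 2
  'l' => row 1
  'd' => row 0
  'j' => row 1
Rows:
  Row 0: "gfd"
  Row 1: "enjlj"
  Row 2: "am"
First row length: 3

3


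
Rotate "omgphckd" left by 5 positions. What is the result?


Input: "omgphckd", rotate left by 5
First 5 characters: "omgph"
Remaining characters: "ckd"
Concatenate remaining + first: "ckd" + "omgph" = "ckdomgph"

ckdomgph


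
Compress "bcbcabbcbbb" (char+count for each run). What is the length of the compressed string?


Input: bcbcabbcbbb
Runs:
  'b' x 1 => "b1"
  'c' x 1 => "c1"
  'b' x 1 => "b1"
  'c' x 1 => "c1"
  'a' x 1 => "a1"
  'b' x 2 => "b2"
  'c' x 1 => "c1"
  'b' x 3 => "b3"
Compressed: "b1c1b1c1a1b2c1b3"
Compressed length: 16

16


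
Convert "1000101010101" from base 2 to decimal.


Input: "1000101010101" in base 2
Positional expansion:
  Digit '1' (value 1) x 2^12 = 4096
  Digit '0' (value 0) x 2^11 = 0
  Digit '0' (value 0) x 2^10 = 0
  Digit '0' (value 0) x 2^9 = 0
  Digit '1' (value 1) x 2^8 = 256
  Digit '0' (value 0) x 2^7 = 0
  Digit '1' (value 1) x 2^6 = 64
  Digit '0' (value 0) x 2^5 = 0
  Digit '1' (value 1) x 2^4 = 16
  Digit '0' (value 0) x 2^3 = 0
  Digit '1' (value 1) x 2^2 = 4
  Digit '0' (value 0) x 2^1 = 0
  Digit '1' (value 1) x 2^0 = 1
Sum = 4437

4437


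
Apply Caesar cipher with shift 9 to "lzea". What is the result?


Caesar cipher: shift "lzea" by 9
  'l' (pos 11) + 9 = pos 20 = 'u'
  'z' (pos 25) + 9 = pos 8 = 'i'
  'e' (pos 4) + 9 = pos 13 = 'n'
  'a' (pos 0) + 9 = pos 9 = 'j'
Result: uinj

uinj


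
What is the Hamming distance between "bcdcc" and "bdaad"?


Comparing "bcdcc" and "bdaad" position by position:
  Position 0: 'b' vs 'b' => same
  Position 1: 'c' vs 'd' => differ
  Position 2: 'd' vs 'a' => differ
  Position 3: 'c' vs 'a' => differ
  Position 4: 'c' vs 'd' => differ
Total differences (Hamming distance): 4

4


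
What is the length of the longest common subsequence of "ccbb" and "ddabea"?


LCS of "ccbb" and "ddabea"
DP table:
           d    d    a    b    e    a
      0    0    0    0    0    0    0
  c   0    0    0    0    0    0    0
  c   0    0    0    0    0    0    0
  b   0    0    0    0    1    1    1
  b   0    0    0    0    1    1    1
LCS length = dp[4][6] = 1

1


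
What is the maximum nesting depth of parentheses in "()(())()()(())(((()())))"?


Input: "()(())()()(())(((()())))"
Tracking depth:
  Position 0 '(': depth becomes 1
  Position 1 ')': depth becomes 0
  Position 2 '(': depth becomes 1
  Position 3 '(': depth becomes 2
  Position 4 ')': depth becomes 1
  Position 5 ')': depth becomes 0
  Position 6 '(': depth becomes 1
  Position 7 ')': depth becomes 0
  Position 8 '(': depth becomes 1
  Position 9 ')': depth becomes 0
  Position 10 '(': depth becomes 1
  Position 11 '(': depth becomes 2
  Position 12 ')': depth becomes 1
  Position 13 ')': depth becomes 0
  Position 14 '(': depth becomes 1
  Position 15 '(': depth becomes 2
  Position 16 '(': depth becomes 3
  Position 17 '(': depth becomes 4
  Position 18 ')': depth becomes 3
  Position 19 '(': depth becomes 4
  Position 20 ')': depth becomes 3
  Position 21 ')': depth becomes 2
  Position 22 ')': depth becomes 1
  Position 23 ')': depth becomes 0
Maximum depth reached: 4

4


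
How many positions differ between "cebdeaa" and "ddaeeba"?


Comparing "cebdeaa" and "ddaeeba" position by position:
  Position 0: 'c' vs 'd' => DIFFER
  Position 1: 'e' vs 'd' => DIFFER
  Position 2: 'b' vs 'a' => DIFFER
  Position 3: 'd' vs 'e' => DIFFER
  Position 4: 'e' vs 'e' => same
  Position 5: 'a' vs 'b' => DIFFER
  Position 6: 'a' vs 'a' => same
Positions that differ: 5

5


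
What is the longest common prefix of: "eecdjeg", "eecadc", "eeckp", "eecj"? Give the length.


Words: eecdjeg, eecadc, eeckp, eecj
  Position 0: all 'e' => match
  Position 1: all 'e' => match
  Position 2: all 'c' => match
  Position 3: ('d', 'a', 'k', 'j') => mismatch, stop
LCP = "eec" (length 3)

3


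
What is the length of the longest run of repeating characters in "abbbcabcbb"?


Input: "abbbcabcbb"
Scanning for longest run:
  Position 1 ('b'): new char, reset run to 1
  Position 2 ('b'): continues run of 'b', length=2
  Position 3 ('b'): continues run of 'b', length=3
  Position 4 ('c'): new char, reset run to 1
  Position 5 ('a'): new char, reset run to 1
  Position 6 ('b'): new char, reset run to 1
  Position 7 ('c'): new char, reset run to 1
  Position 8 ('b'): new char, reset run to 1
  Position 9 ('b'): continues run of 'b', length=2
Longest run: 'b' with length 3

3


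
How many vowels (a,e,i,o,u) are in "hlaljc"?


Input: hlaljc
Checking each character:
  'h' at position 0: consonant
  'l' at position 1: consonant
  'a' at position 2: vowel (running total: 1)
  'l' at position 3: consonant
  'j' at position 4: consonant
  'c' at position 5: consonant
Total vowels: 1

1


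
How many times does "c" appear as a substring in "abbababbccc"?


Searching for "c" in "abbababbccc"
Scanning each position:
  Position 0: "a" => no
  Position 1: "b" => no
  Position 2: "b" => no
  Position 3: "a" => no
  Position 4: "b" => no
  Position 5: "a" => no
  Position 6: "b" => no
  Position 7: "b" => no
  Position 8: "c" => MATCH
  Position 9: "c" => MATCH
  Position 10: "c" => MATCH
Total occurrences: 3

3


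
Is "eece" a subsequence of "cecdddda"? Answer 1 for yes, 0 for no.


Check if "eece" is a subsequence of "cecdddda"
Greedy scan:
  Position 0 ('c'): no match needed
  Position 1 ('e'): matches sub[0] = 'e'
  Position 2 ('c'): no match needed
  Position 3 ('d'): no match needed
  Position 4 ('d'): no match needed
  Position 5 ('d'): no match needed
  Position 6 ('d'): no match needed
  Position 7 ('a'): no match needed
Only matched 1/4 characters => not a subsequence

0


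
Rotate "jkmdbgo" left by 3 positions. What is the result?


Input: "jkmdbgo", rotate left by 3
First 3 characters: "jkm"
Remaining characters: "dbgo"
Concatenate remaining + first: "dbgo" + "jkm" = "dbgojkm"

dbgojkm


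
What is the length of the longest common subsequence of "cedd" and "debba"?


LCS of "cedd" and "debba"
DP table:
           d    e    b    b    a
      0    0    0    0    0    0
  c   0    0    0    0    0    0
  e   0    0    1    1    1    1
  d   0    1    1    1    1    1
  d   0    1    1    1    1    1
LCS length = dp[4][5] = 1

1


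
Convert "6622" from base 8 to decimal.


Input: "6622" in base 8
Positional expansion:
  Digit '6' (value 6) x 8^3 = 3072
  Digit '6' (value 6) x 8^2 = 384
  Digit '2' (value 2) x 8^1 = 16
  Digit '2' (value 2) x 8^0 = 2
Sum = 3474

3474


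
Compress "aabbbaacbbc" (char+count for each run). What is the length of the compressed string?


Input: aabbbaacbbc
Runs:
  'a' x 2 => "a2"
  'b' x 3 => "b3"
  'a' x 2 => "a2"
  'c' x 1 => "c1"
  'b' x 2 => "b2"
  'c' x 1 => "c1"
Compressed: "a2b3a2c1b2c1"
Compressed length: 12

12


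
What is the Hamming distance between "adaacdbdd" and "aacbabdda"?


Comparing "adaacdbdd" and "aacbabdda" position by position:
  Position 0: 'a' vs 'a' => same
  Position 1: 'd' vs 'a' => differ
  Position 2: 'a' vs 'c' => differ
  Position 3: 'a' vs 'b' => differ
  Position 4: 'c' vs 'a' => differ
  Position 5: 'd' vs 'b' => differ
  Position 6: 'b' vs 'd' => differ
  Position 7: 'd' vs 'd' => same
  Position 8: 'd' vs 'a' => differ
Total differences (Hamming distance): 7

7


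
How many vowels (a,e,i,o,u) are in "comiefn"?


Input: comiefn
Checking each character:
  'c' at position 0: consonant
  'o' at position 1: vowel (running total: 1)
  'm' at position 2: consonant
  'i' at position 3: vowel (running total: 2)
  'e' at position 4: vowel (running total: 3)
  'f' at position 5: consonant
  'n' at position 6: consonant
Total vowels: 3

3


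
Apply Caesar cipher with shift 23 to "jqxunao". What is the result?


Caesar cipher: shift "jqxunao" by 23
  'j' (pos 9) + 23 = pos 6 = 'g'
  'q' (pos 16) + 23 = pos 13 = 'n'
  'x' (pos 23) + 23 = pos 20 = 'u'
  'u' (pos 20) + 23 = pos 17 = 'r'
  'n' (pos 13) + 23 = pos 10 = 'k'
  'a' (pos 0) + 23 = pos 23 = 'x'
  'o' (pos 14) + 23 = pos 11 = 'l'
Result: gnurkxl

gnurkxl


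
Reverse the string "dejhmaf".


Input: dejhmaf
Reading characters right to left:
  Position 6: 'f'
  Position 5: 'a'
  Position 4: 'm'
  Position 3: 'h'
  Position 2: 'j'
  Position 1: 'e'
  Position 0: 'd'
Reversed: famhjed

famhjed


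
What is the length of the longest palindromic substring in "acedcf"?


Input: "acedcf"
Checking substrings for palindromes:
  No multi-char palindromic substrings found
Longest palindromic substring: "a" with length 1

1


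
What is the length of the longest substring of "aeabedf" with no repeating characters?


Input: "aeabedf"
Sliding window (track last position of each char):
  Position 0 ('a'): window [0,0] length 1 -- new best
  Position 1 ('e'): window [0,1] length 2 -- new best
  Position 2 ('a'): repeat (last at 0), move window start to 1
  Position 2 ('a'): window [1,2] length 2
  Position 3 ('b'): window [1,3] length 3 -- new best
  Position 4 ('e'): repeat (last at 1), move window start to 2
  Position 4 ('e'): window [2,4] length 3
  Position 5 ('d'): window [2,5] length 4 -- new best
  Position 6 ('f'): window [2,6] length 5 -- new best
Longest substring with no repeats: "abedf" with length 5

5


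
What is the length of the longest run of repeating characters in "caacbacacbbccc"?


Input: "caacbacacbbccc"
Scanning for longest run:
  Position 1 ('a'): new char, reset run to 1
  Position 2 ('a'): continues run of 'a', length=2
  Position 3 ('c'): new char, reset run to 1
  Position 4 ('b'): new char, reset run to 1
  Position 5 ('a'): new char, reset run to 1
  Position 6 ('c'): new char, reset run to 1
  Position 7 ('a'): new char, reset run to 1
  Position 8 ('c'): new char, reset run to 1
  Position 9 ('b'): new char, reset run to 1
  Position 10 ('b'): continues run of 'b', length=2
  Position 11 ('c'): new char, reset run to 1
  Position 12 ('c'): continues run of 'c', length=2
  Position 13 ('c'): continues run of 'c', length=3
Longest run: 'c' with length 3

3


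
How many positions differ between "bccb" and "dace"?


Comparing "bccb" and "dace" position by position:
  Position 0: 'b' vs 'd' => DIFFER
  Position 1: 'c' vs 'a' => DIFFER
  Position 2: 'c' vs 'c' => same
  Position 3: 'b' vs 'e' => DIFFER
Positions that differ: 3

3


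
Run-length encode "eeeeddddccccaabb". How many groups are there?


Input: eeeeddddccccaabb
Scanning for consecutive runs:
  Group 1: 'e' x 4 (positions 0-3)
  Group 2: 'd' x 4 (positions 4-7)
  Group 3: 'c' x 4 (positions 8-11)
  Group 4: 'a' x 2 (positions 12-13)
  Group 5: 'b' x 2 (positions 14-15)
Total groups: 5

5


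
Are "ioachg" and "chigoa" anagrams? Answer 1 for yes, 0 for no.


Strings: "ioachg", "chigoa"
Sorted first:  acghio
Sorted second: acghio
Sorted forms match => anagrams

1


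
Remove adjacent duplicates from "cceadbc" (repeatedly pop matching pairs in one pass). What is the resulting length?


Input: cceadbc
Stack-based adjacent duplicate removal:
  Read 'c': push. Stack: c
  Read 'c': matches stack top 'c' => pop. Stack: (empty)
  Read 'e': push. Stack: e
  Read 'a': push. Stack: ea
  Read 'd': push. Stack: ead
  Read 'b': push. Stack: eadb
  Read 'c': push. Stack: eadbc
Final stack: "eadbc" (length 5)

5


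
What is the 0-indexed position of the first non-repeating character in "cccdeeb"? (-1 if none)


Input: cccdeeb
Character frequencies:
  'b': 1
  'c': 3
  'd': 1
  'e': 2
Scanning left to right for freq == 1:
  Position 0 ('c'): freq=3, skip
  Position 1 ('c'): freq=3, skip
  Position 2 ('c'): freq=3, skip
  Position 3 ('d'): unique! => answer = 3

3


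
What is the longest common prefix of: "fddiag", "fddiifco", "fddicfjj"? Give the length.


Words: fddiag, fddiifco, fddicfjj
  Position 0: all 'f' => match
  Position 1: all 'd' => match
  Position 2: all 'd' => match
  Position 3: all 'i' => match
  Position 4: ('a', 'i', 'c') => mismatch, stop
LCP = "fddi" (length 4)

4


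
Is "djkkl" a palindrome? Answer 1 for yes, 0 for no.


Input: djkkl
Reversed: lkkjd
  Compare pos 0 ('d') with pos 4 ('l'): MISMATCH
  Compare pos 1 ('j') with pos 3 ('k'): MISMATCH
Result: not a palindrome

0


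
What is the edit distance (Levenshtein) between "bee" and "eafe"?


Computing edit distance: "bee" -> "eafe"
DP table:
           e    a    f    e
      0    1    2    3    4
  b   1    1    2    3    4
  e   2    1    2    3    3
  e   3    2    2    3    3
Edit distance = dp[3][4] = 3

3


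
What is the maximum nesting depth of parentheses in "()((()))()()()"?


Input: "()((()))()()()"
Tracking depth:
  Position 0 '(': depth becomes 1
  Position 1 ')': depth becomes 0
  Position 2 '(': depth becomes 1
  Position 3 '(': depth becomes 2
  Position 4 '(': depth becomes 3
  Position 5 ')': depth becomes 2
  Position 6 ')': depth becomes 1
  Position 7 ')': depth becomes 0
  Position 8 '(': depth becomes 1
  Position 9 ')': depth becomes 0
  Position 10 '(': depth becomes 1
  Position 11 ')': depth becomes 0
  Position 12 '(': depth becomes 1
  Position 13 ')': depth becomes 0
Maximum depth reached: 3

3


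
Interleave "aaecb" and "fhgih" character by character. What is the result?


Interleaving "aaecb" and "fhgih":
  Position 0: 'a' from first, 'f' from second => "af"
  Position 1: 'a' from first, 'h' from second => "ah"
  Position 2: 'e' from first, 'g' from second => "eg"
  Position 3: 'c' from first, 'i' from second => "ci"
  Position 4: 'b' from first, 'h' from second => "bh"
Result: afahegcibh

afahegcibh


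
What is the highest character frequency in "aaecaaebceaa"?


Input: aaecaaebceaa
Character counts:
  'a': 6
  'b': 1
  'c': 2
  'e': 3
Maximum frequency: 6

6


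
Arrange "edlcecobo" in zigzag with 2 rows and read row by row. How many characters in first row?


Zigzag "edlcecobo" into 2 rows:
Placing characters:
  'e' => row 0
  'd' => row 1
  'l' => row 0
  'c' => row 1
  'e' => row 0
  'c' => row 1
  'o' => row 0
  'b' => row 1
  'o' => row 0
Rows:
  Row 0: "eleoo"
  Row 1: "dccb"
First row length: 5

5


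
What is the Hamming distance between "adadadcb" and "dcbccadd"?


Comparing "adadadcb" and "dcbccadd" position by position:
  Position 0: 'a' vs 'd' => differ
  Position 1: 'd' vs 'c' => differ
  Position 2: 'a' vs 'b' => differ
  Position 3: 'd' vs 'c' => differ
  Position 4: 'a' vs 'c' => differ
  Position 5: 'd' vs 'a' => differ
  Position 6: 'c' vs 'd' => differ
  Position 7: 'b' vs 'd' => differ
Total differences (Hamming distance): 8

8


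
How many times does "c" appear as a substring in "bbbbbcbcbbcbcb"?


Searching for "c" in "bbbbbcbcbbcbcb"
Scanning each position:
  Position 0: "b" => no
  Position 1: "b" => no
  Position 2: "b" => no
  Position 3: "b" => no
  Position 4: "b" => no
  Position 5: "c" => MATCH
  Position 6: "b" => no
  Position 7: "c" => MATCH
  Position 8: "b" => no
  Position 9: "b" => no
  Position 10: "c" => MATCH
  Position 11: "b" => no
  Position 12: "c" => MATCH
  Position 13: "b" => no
Total occurrences: 4

4


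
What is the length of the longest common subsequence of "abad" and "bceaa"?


LCS of "abad" and "bceaa"
DP table:
           b    c    e    a    a
      0    0    0    0    0    0
  a   0    0    0    0    1    1
  b   0    1    1    1    1    1
  a   0    1    1    1    2    2
  d   0    1    1    1    2    2
LCS length = dp[4][5] = 2

2


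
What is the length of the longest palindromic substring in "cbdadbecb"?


Input: "cbdadbecb"
Checking substrings for palindromes:
  [1:6] "bdadb" (len 5) => palindrome
  [2:5] "dad" (len 3) => palindrome
Longest palindromic substring: "bdadb" with length 5

5


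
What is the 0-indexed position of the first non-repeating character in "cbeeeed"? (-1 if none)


Input: cbeeeed
Character frequencies:
  'b': 1
  'c': 1
  'd': 1
  'e': 4
Scanning left to right for freq == 1:
  Position 0 ('c'): unique! => answer = 0

0


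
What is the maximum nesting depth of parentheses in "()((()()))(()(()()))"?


Input: "()((()()))(()(()()))"
Tracking depth:
  Position 0 '(': depth becomes 1
  Position 1 ')': depth becomes 0
  Position 2 '(': depth becomes 1
  Position 3 '(': depth becomes 2
  Position 4 '(': depth becomes 3
  Position 5 ')': depth becomes 2
  Position 6 '(': depth becomes 3
  Position 7 ')': depth becomes 2
  Position 8 ')': depth becomes 1
  Position 9 ')': depth becomes 0
  Position 10 '(': depth becomes 1
  Position 11 '(': depth becomes 2
  Position 12 ')': depth becomes 1
  Position 13 '(': depth becomes 2
  Position 14 '(': depth becomes 3
  Position 15 ')': depth becomes 2
  Position 16 '(': depth becomes 3
  Position 17 ')': depth becomes 2
  Position 18 ')': depth becomes 1
  Position 19 ')': depth becomes 0
Maximum depth reached: 3

3


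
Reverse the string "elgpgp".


Input: elgpgp
Reading characters right to left:
  Position 5: 'p'
  Position 4: 'g'
  Position 3: 'p'
  Position 2: 'g'
  Position 1: 'l'
  Position 0: 'e'
Reversed: pgpgle

pgpgle


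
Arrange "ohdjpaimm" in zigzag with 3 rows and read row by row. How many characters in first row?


Zigzag "ohdjpaimm" into 3 rows:
Placing characters:
  'o' => row 0
  'h' => row 1
  'd' => row 2
  'j' => row 1
  'p' => row 0
  'a' => row 1
  'i' => row 2
  'm' => row 1
  'm' => row 0
Rows:
  Row 0: "opm"
  Row 1: "hjam"
  Row 2: "di"
First row length: 3

3


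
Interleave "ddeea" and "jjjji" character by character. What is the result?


Interleaving "ddeea" and "jjjji":
  Position 0: 'd' from first, 'j' from second => "dj"
  Position 1: 'd' from first, 'j' from second => "dj"
  Position 2: 'e' from first, 'j' from second => "ej"
  Position 3: 'e' from first, 'j' from second => "ej"
  Position 4: 'a' from first, 'i' from second => "ai"
Result: djdjejejai

djdjejejai


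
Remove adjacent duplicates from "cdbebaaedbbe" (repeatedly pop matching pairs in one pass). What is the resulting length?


Input: cdbebaaedbbe
Stack-based adjacent duplicate removal:
  Read 'c': push. Stack: c
  Read 'd': push. Stack: cd
  Read 'b': push. Stack: cdb
  Read 'e': push. Stack: cdbe
  Read 'b': push. Stack: cdbeb
  Read 'a': push. Stack: cdbeba
  Read 'a': matches stack top 'a' => pop. Stack: cdbeb
  Read 'e': push. Stack: cdbebe
  Read 'd': push. Stack: cdbebed
  Read 'b': push. Stack: cdbebedb
  Read 'b': matches stack top 'b' => pop. Stack: cdbebed
  Read 'e': push. Stack: cdbebede
Final stack: "cdbebede" (length 8)

8


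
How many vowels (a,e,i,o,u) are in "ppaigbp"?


Input: ppaigbp
Checking each character:
  'p' at position 0: consonant
  'p' at position 1: consonant
  'a' at position 2: vowel (running total: 1)
  'i' at position 3: vowel (running total: 2)
  'g' at position 4: consonant
  'b' at position 5: consonant
  'p' at position 6: consonant
Total vowels: 2

2


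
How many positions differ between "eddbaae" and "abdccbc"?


Comparing "eddbaae" and "abdccbc" position by position:
  Position 0: 'e' vs 'a' => DIFFER
  Position 1: 'd' vs 'b' => DIFFER
  Position 2: 'd' vs 'd' => same
  Position 3: 'b' vs 'c' => DIFFER
  Position 4: 'a' vs 'c' => DIFFER
  Position 5: 'a' vs 'b' => DIFFER
  Position 6: 'e' vs 'c' => DIFFER
Positions that differ: 6

6


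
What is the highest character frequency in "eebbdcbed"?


Input: eebbdcbed
Character counts:
  'b': 3
  'c': 1
  'd': 2
  'e': 3
Maximum frequency: 3

3


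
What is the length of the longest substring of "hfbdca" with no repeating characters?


Input: "hfbdca"
Sliding window (track last position of each char):
  Position 0 ('h'): window [0,0] length 1 -- new best
  Position 1 ('f'): window [0,1] length 2 -- new best
  Position 2 ('b'): window [0,2] length 3 -- new best
  Position 3 ('d'): window [0,3] length 4 -- new best
  Position 4 ('c'): window [0,4] length 5 -- new best
  Position 5 ('a'): window [0,5] length 6 -- new best
Longest substring with no repeats: "hfbdca" with length 6

6


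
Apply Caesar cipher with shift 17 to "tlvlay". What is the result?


Caesar cipher: shift "tlvlay" by 17
  't' (pos 19) + 17 = pos 10 = 'k'
  'l' (pos 11) + 17 = pos 2 = 'c'
  'v' (pos 21) + 17 = pos 12 = 'm'
  'l' (pos 11) + 17 = pos 2 = 'c'
  'a' (pos 0) + 17 = pos 17 = 'r'
  'y' (pos 24) + 17 = pos 15 = 'p'
Result: kcmcrp

kcmcrp


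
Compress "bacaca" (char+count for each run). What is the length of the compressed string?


Input: bacaca
Runs:
  'b' x 1 => "b1"
  'a' x 1 => "a1"
  'c' x 1 => "c1"
  'a' x 1 => "a1"
  'c' x 1 => "c1"
  'a' x 1 => "a1"
Compressed: "b1a1c1a1c1a1"
Compressed length: 12

12


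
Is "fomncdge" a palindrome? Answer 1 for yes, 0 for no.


Input: fomncdge
Reversed: egdcnmof
  Compare pos 0 ('f') with pos 7 ('e'): MISMATCH
  Compare pos 1 ('o') with pos 6 ('g'): MISMATCH
  Compare pos 2 ('m') with pos 5 ('d'): MISMATCH
  Compare pos 3 ('n') with pos 4 ('c'): MISMATCH
Result: not a palindrome

0


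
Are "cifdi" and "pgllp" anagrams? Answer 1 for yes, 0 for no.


Strings: "cifdi", "pgllp"
Sorted first:  cdfii
Sorted second: gllpp
Differ at position 0: 'c' vs 'g' => not anagrams

0


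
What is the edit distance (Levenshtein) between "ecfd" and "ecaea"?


Computing edit distance: "ecfd" -> "ecaea"
DP table:
           e    c    a    e    a
      0    1    2    3    4    5
  e   1    0    1    2    3    4
  c   2    1    0    1    2    3
  f   3    2    1    1    2    3
  d   4    3    2    2    2    3
Edit distance = dp[4][5] = 3

3


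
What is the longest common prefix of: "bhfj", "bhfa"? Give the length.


Words: bhfj, bhfa
  Position 0: all 'b' => match
  Position 1: all 'h' => match
  Position 2: all 'f' => match
  Position 3: ('j', 'a') => mismatch, stop
LCP = "bhf" (length 3)

3


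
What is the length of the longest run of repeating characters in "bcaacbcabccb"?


Input: "bcaacbcabccb"
Scanning for longest run:
  Position 1 ('c'): new char, reset run to 1
  Position 2 ('a'): new char, reset run to 1
  Position 3 ('a'): continues run of 'a', length=2
  Position 4 ('c'): new char, reset run to 1
  Position 5 ('b'): new char, reset run to 1
  Position 6 ('c'): new char, reset run to 1
  Position 7 ('a'): new char, reset run to 1
  Position 8 ('b'): new char, reset run to 1
  Position 9 ('c'): new char, reset run to 1
  Position 10 ('c'): continues run of 'c', length=2
  Position 11 ('b'): new char, reset run to 1
Longest run: 'a' with length 2

2


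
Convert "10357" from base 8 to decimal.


Input: "10357" in base 8
Positional expansion:
  Digit '1' (value 1) x 8^4 = 4096
  Digit '0' (value 0) x 8^3 = 0
  Digit '3' (value 3) x 8^2 = 192
  Digit '5' (value 5) x 8^1 = 40
  Digit '7' (value 7) x 8^0 = 7
Sum = 4335

4335


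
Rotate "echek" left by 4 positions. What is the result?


Input: "echek", rotate left by 4
First 4 characters: "eche"
Remaining characters: "k"
Concatenate remaining + first: "k" + "eche" = "keche"

keche


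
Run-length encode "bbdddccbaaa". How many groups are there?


Input: bbdddccbaaa
Scanning for consecutive runs:
  Group 1: 'b' x 2 (positions 0-1)
  Group 2: 'd' x 3 (positions 2-4)
  Group 3: 'c' x 2 (positions 5-6)
  Group 4: 'b' x 1 (positions 7-7)
  Group 5: 'a' x 3 (positions 8-10)
Total groups: 5

5


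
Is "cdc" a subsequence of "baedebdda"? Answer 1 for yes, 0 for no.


Check if "cdc" is a subsequence of "baedebdda"
Greedy scan:
  Position 0 ('b'): no match needed
  Position 1 ('a'): no match needed
  Position 2 ('e'): no match needed
  Position 3 ('d'): no match needed
  Position 4 ('e'): no match needed
  Position 5 ('b'): no match needed
  Position 6 ('d'): no match needed
  Position 7 ('d'): no match needed
  Position 8 ('a'): no match needed
Only matched 0/3 characters => not a subsequence

0


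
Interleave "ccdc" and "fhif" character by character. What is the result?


Interleaving "ccdc" and "fhif":
  Position 0: 'c' from first, 'f' from second => "cf"
  Position 1: 'c' from first, 'h' from second => "ch"
  Position 2: 'd' from first, 'i' from second => "di"
  Position 3: 'c' from first, 'f' from second => "cf"
Result: cfchdicf

cfchdicf


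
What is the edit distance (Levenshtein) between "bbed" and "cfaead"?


Computing edit distance: "bbed" -> "cfaead"
DP table:
           c    f    a    e    a    d
      0    1    2    3    4    5    6
  b   1    1    2    3    4    5    6
  b   2    2    2    3    4    5    6
  e   3    3    3    3    3    4    5
  d   4    4    4    4    4    4    4
Edit distance = dp[4][6] = 4

4


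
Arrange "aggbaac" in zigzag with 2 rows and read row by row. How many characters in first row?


Zigzag "aggbaac" into 2 rows:
Placing characters:
  'a' => row 0
  'g' => row 1
  'g' => row 0
  'b' => row 1
  'a' => row 0
  'a' => row 1
  'c' => row 0
Rows:
  Row 0: "agac"
  Row 1: "gba"
First row length: 4

4


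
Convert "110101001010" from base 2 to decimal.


Input: "110101001010" in base 2
Positional expansion:
  Digit '1' (value 1) x 2^11 = 2048
  Digit '1' (value 1) x 2^10 = 1024
  Digit '0' (value 0) x 2^9 = 0
  Digit '1' (value 1) x 2^8 = 256
  Digit '0' (value 0) x 2^7 = 0
  Digit '1' (value 1) x 2^6 = 64
  Digit '0' (value 0) x 2^5 = 0
  Digit '0' (value 0) x 2^4 = 0
  Digit '1' (value 1) x 2^3 = 8
  Digit '0' (value 0) x 2^2 = 0
  Digit '1' (value 1) x 2^1 = 2
  Digit '0' (value 0) x 2^0 = 0
Sum = 3402

3402
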